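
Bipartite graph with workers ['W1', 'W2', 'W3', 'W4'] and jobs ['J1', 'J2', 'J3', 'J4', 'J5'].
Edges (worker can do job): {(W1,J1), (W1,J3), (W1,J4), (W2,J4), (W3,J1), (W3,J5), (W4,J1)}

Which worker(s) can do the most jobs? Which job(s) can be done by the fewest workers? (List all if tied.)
Most versatile: W1 (3 jobs); Least covered: J2 (0 workers)

Worker degrees (jobs they can do): W1:3, W2:1, W3:2, W4:1
Job degrees (workers who can do it): J1:3, J2:0, J3:1, J4:2, J5:1

Maximum worker degree is 3, achieved by: W1
Minimum job degree is 0, achieved by: J2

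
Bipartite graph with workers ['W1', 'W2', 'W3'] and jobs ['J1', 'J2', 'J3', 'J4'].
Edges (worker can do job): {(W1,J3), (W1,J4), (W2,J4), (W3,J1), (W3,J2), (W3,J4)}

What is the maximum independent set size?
Maximum independent set = 4

By König's theorem:
- Min vertex cover = Max matching = 3
- Max independent set = Total vertices - Min vertex cover
- Max independent set = 7 - 3 = 4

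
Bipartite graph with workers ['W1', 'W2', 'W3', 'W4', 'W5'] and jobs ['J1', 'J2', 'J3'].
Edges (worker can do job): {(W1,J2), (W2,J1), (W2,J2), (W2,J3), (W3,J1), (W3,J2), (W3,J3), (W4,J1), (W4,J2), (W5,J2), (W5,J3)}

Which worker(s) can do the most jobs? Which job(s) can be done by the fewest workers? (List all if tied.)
Most versatile: W2, W3 (3 jobs); Least covered: J1, J3 (3 workers)

Worker degrees (jobs they can do): W1:1, W2:3, W3:3, W4:2, W5:2
Job degrees (workers who can do it): J1:3, J2:5, J3:3

Maximum worker degree is 3, achieved by: W2, W3
Minimum job degree is 3, achieved by: J1, J3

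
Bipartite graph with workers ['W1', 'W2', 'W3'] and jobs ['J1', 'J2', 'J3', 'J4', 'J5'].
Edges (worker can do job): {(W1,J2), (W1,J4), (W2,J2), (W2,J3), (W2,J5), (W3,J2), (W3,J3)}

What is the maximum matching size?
Maximum matching size = 3

Maximum matching: {(W1,J4), (W2,J5), (W3,J3)}
Size: 3

This assigns 3 workers to 3 distinct jobs.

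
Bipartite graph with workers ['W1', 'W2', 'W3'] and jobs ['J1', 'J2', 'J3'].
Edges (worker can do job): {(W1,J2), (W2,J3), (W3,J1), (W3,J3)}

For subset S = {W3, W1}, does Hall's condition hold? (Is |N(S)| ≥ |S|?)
Yes: |N(S)| = 3, |S| = 2

Subset S = {W3, W1}
Neighbors N(S) = {J1, J2, J3}

|N(S)| = 3, |S| = 2
Hall's condition: |N(S)| ≥ |S| is satisfied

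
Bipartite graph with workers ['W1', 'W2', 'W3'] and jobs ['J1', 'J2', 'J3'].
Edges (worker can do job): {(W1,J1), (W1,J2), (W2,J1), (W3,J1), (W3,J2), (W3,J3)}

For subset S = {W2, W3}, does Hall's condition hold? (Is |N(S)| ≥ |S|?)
Yes: |N(S)| = 3, |S| = 2

Subset S = {W2, W3}
Neighbors N(S) = {J1, J2, J3}

|N(S)| = 3, |S| = 2
Hall's condition: |N(S)| ≥ |S| is satisfied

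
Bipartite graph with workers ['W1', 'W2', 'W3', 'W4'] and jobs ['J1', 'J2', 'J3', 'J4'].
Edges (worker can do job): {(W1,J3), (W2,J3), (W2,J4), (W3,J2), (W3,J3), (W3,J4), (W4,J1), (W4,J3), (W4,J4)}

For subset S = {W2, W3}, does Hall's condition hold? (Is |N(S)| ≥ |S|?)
Yes: |N(S)| = 3, |S| = 2

Subset S = {W2, W3}
Neighbors N(S) = {J2, J3, J4}

|N(S)| = 3, |S| = 2
Hall's condition: |N(S)| ≥ |S| is satisfied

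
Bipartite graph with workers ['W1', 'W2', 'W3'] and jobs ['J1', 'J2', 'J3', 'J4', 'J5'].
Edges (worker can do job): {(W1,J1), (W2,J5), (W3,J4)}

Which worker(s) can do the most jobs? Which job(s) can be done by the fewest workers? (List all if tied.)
Most versatile: W1, W2, W3 (1 jobs); Least covered: J2, J3 (0 workers)

Worker degrees (jobs they can do): W1:1, W2:1, W3:1
Job degrees (workers who can do it): J1:1, J2:0, J3:0, J4:1, J5:1

Maximum worker degree is 1, achieved by: W1, W2, W3
Minimum job degree is 0, achieved by: J2, J3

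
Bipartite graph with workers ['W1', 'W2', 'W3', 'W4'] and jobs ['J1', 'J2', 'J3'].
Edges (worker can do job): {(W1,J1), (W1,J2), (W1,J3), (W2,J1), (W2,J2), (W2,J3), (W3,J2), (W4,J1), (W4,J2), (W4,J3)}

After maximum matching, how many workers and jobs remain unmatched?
Unmatched: 1 workers, 0 jobs

Maximum matching size: 3
Workers: 4 total, 3 matched, 1 unmatched
Jobs: 3 total, 3 matched, 0 unmatched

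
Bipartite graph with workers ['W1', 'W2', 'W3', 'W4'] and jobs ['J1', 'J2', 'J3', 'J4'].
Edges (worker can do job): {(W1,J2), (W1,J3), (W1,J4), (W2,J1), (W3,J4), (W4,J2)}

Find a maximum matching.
Matching: {(W1,J3), (W2,J1), (W3,J4), (W4,J2)}

Maximum matching (size 4):
  W1 → J3
  W2 → J1
  W3 → J4
  W4 → J2

Each worker is assigned to at most one job, and each job to at most one worker.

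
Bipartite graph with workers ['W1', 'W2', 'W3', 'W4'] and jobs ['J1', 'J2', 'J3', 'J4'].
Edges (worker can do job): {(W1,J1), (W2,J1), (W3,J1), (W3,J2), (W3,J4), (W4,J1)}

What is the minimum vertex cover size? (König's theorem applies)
Minimum vertex cover size = 2

By König's theorem: in bipartite graphs,
min vertex cover = max matching = 2

Maximum matching has size 2, so minimum vertex cover also has size 2.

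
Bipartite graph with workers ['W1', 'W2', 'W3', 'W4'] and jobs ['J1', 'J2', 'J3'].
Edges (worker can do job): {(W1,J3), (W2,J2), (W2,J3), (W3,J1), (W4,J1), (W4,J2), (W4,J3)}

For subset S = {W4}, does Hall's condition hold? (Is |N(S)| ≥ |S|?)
Yes: |N(S)| = 3, |S| = 1

Subset S = {W4}
Neighbors N(S) = {J1, J2, J3}

|N(S)| = 3, |S| = 1
Hall's condition: |N(S)| ≥ |S| is satisfied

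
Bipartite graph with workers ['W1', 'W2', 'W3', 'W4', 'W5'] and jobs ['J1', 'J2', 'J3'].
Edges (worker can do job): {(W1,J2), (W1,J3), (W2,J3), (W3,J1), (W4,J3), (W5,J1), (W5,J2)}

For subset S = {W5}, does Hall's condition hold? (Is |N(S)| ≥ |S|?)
Yes: |N(S)| = 2, |S| = 1

Subset S = {W5}
Neighbors N(S) = {J1, J2}

|N(S)| = 2, |S| = 1
Hall's condition: |N(S)| ≥ |S| is satisfied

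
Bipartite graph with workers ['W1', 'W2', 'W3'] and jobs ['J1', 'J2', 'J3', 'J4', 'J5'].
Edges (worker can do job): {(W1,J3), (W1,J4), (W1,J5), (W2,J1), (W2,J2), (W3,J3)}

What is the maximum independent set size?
Maximum independent set = 5

By König's theorem:
- Min vertex cover = Max matching = 3
- Max independent set = Total vertices - Min vertex cover
- Max independent set = 8 - 3 = 5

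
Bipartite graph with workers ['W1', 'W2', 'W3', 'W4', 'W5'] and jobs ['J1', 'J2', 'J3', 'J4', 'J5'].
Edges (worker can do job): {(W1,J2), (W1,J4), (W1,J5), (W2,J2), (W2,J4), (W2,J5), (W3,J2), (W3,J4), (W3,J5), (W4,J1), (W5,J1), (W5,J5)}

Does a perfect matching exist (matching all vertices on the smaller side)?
No, maximum matching has size 4 < 5

Maximum matching has size 4, need 5 for perfect matching.
Unmatched workers: ['W2']
Unmatched jobs: ['J3']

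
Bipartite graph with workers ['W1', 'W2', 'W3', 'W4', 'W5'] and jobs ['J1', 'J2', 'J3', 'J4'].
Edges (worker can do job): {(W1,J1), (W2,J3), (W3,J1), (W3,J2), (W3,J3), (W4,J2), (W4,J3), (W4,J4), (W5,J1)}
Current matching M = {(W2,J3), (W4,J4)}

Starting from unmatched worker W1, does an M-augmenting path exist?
Yes: W1 → J1

An M-augmenting path alternates non-matching / matching edges, starting and ending at unmatched vertices.
Path: W1 → J1
(J1 is unmatched in M, so the path is augmenting.)
Flipping edges along this path would increase |M| from 2 to 3.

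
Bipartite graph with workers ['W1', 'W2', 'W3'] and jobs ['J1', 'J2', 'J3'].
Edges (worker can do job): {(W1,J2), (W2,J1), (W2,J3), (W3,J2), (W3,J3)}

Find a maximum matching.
Matching: {(W1,J2), (W2,J1), (W3,J3)}

Maximum matching (size 3):
  W1 → J2
  W2 → J1
  W3 → J3

Each worker is assigned to at most one job, and each job to at most one worker.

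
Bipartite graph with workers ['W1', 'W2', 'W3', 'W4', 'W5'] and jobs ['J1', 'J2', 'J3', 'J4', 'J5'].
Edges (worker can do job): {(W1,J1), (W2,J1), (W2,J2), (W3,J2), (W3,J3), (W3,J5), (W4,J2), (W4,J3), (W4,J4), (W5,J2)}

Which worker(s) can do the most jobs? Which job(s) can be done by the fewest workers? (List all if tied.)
Most versatile: W3, W4 (3 jobs); Least covered: J4, J5 (1 workers)

Worker degrees (jobs they can do): W1:1, W2:2, W3:3, W4:3, W5:1
Job degrees (workers who can do it): J1:2, J2:4, J3:2, J4:1, J5:1

Maximum worker degree is 3, achieved by: W3, W4
Minimum job degree is 1, achieved by: J4, J5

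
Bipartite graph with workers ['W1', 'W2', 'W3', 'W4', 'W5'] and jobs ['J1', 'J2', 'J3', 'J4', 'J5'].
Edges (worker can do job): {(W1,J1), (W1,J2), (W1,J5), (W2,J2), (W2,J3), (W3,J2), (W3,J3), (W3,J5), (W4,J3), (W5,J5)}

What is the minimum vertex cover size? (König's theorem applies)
Minimum vertex cover size = 4

By König's theorem: in bipartite graphs,
min vertex cover = max matching = 4

Maximum matching has size 4, so minimum vertex cover also has size 4.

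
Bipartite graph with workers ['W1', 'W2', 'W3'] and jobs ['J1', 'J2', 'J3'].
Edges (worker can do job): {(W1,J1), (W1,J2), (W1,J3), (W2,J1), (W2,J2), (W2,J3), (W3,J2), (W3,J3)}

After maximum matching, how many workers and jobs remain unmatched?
Unmatched: 0 workers, 0 jobs

Maximum matching size: 3
Workers: 3 total, 3 matched, 0 unmatched
Jobs: 3 total, 3 matched, 0 unmatched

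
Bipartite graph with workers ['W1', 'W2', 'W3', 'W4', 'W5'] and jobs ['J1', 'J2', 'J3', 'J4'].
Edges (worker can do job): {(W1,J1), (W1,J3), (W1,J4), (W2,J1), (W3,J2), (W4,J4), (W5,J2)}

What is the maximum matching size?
Maximum matching size = 4

Maximum matching: {(W1,J3), (W2,J1), (W3,J2), (W4,J4)}
Size: 4

This assigns 4 workers to 4 distinct jobs.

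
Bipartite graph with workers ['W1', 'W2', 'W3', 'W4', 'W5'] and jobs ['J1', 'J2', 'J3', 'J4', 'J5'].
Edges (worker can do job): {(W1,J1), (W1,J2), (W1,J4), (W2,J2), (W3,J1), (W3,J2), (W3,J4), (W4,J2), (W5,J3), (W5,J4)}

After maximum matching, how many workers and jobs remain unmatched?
Unmatched: 1 workers, 1 jobs

Maximum matching size: 4
Workers: 5 total, 4 matched, 1 unmatched
Jobs: 5 total, 4 matched, 1 unmatched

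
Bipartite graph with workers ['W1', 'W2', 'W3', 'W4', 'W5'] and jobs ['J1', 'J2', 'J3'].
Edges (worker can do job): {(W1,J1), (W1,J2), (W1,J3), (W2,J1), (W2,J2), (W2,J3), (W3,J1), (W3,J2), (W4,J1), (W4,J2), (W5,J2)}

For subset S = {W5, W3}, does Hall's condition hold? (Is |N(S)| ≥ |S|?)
Yes: |N(S)| = 2, |S| = 2

Subset S = {W5, W3}
Neighbors N(S) = {J1, J2}

|N(S)| = 2, |S| = 2
Hall's condition: |N(S)| ≥ |S| is satisfied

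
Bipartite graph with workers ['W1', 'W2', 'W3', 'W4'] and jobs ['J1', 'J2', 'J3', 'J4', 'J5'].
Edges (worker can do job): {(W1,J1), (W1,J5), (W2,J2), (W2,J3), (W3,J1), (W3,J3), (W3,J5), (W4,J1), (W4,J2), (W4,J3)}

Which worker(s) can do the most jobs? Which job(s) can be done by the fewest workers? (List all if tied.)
Most versatile: W3, W4 (3 jobs); Least covered: J4 (0 workers)

Worker degrees (jobs they can do): W1:2, W2:2, W3:3, W4:3
Job degrees (workers who can do it): J1:3, J2:2, J3:3, J4:0, J5:2

Maximum worker degree is 3, achieved by: W3, W4
Minimum job degree is 0, achieved by: J4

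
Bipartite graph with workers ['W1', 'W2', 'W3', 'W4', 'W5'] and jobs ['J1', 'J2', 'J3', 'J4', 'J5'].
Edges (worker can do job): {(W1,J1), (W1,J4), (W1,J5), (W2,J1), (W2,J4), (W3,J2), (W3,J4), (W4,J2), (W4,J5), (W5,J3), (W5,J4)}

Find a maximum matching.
Matching: {(W1,J1), (W2,J4), (W3,J2), (W4,J5), (W5,J3)}

Maximum matching (size 5):
  W1 → J1
  W2 → J4
  W3 → J2
  W4 → J5
  W5 → J3

Each worker is assigned to at most one job, and each job to at most one worker.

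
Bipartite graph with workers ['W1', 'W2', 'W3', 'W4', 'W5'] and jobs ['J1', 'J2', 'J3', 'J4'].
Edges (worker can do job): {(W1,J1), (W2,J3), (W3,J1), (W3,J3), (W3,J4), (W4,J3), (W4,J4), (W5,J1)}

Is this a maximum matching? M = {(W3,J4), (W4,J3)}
No, size 2 is not maximum

Proposed matching has size 2.
Maximum matching size for this graph: 3.

This is NOT maximum - can be improved to size 3.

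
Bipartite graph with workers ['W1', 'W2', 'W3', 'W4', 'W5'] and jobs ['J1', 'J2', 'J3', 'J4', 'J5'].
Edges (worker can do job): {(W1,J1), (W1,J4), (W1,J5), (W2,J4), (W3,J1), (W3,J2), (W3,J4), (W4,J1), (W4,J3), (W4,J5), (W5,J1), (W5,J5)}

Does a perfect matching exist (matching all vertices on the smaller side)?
Yes, perfect matching exists (size 5)

Perfect matching: {(W1,J1), (W2,J4), (W3,J2), (W4,J3), (W5,J5)}
All 5 vertices on the smaller side are matched.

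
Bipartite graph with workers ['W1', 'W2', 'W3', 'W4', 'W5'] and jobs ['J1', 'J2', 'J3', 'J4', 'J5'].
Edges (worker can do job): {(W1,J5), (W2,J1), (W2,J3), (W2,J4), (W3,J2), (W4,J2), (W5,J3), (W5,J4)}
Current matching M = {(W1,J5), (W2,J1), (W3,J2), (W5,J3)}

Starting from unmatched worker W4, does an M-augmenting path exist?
No augmenting path from W4

Alternating search from W4 reaches jobs: {J2}.
Every reachable job is already matched in M, and following those matched edges back to workers exposes no further unvisited jobs.
No M-augmenting path from W4 exists.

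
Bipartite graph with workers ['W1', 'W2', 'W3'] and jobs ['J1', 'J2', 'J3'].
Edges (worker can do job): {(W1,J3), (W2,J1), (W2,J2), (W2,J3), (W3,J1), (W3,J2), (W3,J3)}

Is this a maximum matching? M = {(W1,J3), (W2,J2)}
No, size 2 is not maximum

Proposed matching has size 2.
Maximum matching size for this graph: 3.

This is NOT maximum - can be improved to size 3.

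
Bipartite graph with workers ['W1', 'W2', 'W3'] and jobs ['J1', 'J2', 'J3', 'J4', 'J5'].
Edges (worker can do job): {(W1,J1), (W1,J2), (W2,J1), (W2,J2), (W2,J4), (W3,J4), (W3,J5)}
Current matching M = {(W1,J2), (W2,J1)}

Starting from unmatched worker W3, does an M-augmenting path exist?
Yes: W3 → J4

An M-augmenting path alternates non-matching / matching edges, starting and ending at unmatched vertices.
Path: W3 → J4
(J4 is unmatched in M, so the path is augmenting.)
Flipping edges along this path would increase |M| from 2 to 3.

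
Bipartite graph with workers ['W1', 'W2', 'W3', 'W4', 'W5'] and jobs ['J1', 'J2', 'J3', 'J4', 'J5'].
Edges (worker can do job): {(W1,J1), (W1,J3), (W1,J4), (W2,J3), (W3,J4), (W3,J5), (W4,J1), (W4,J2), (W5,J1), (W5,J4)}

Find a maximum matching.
Matching: {(W1,J4), (W2,J3), (W3,J5), (W4,J2), (W5,J1)}

Maximum matching (size 5):
  W1 → J4
  W2 → J3
  W3 → J5
  W4 → J2
  W5 → J1

Each worker is assigned to at most one job, and each job to at most one worker.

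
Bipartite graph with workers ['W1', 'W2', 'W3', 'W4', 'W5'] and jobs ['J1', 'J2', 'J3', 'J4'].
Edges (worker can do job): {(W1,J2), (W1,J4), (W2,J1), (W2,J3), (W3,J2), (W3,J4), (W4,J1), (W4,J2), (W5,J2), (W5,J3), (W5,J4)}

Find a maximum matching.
Matching: {(W1,J4), (W3,J2), (W4,J1), (W5,J3)}

Maximum matching (size 4):
  W1 → J4
  W3 → J2
  W4 → J1
  W5 → J3

Each worker is assigned to at most one job, and each job to at most one worker.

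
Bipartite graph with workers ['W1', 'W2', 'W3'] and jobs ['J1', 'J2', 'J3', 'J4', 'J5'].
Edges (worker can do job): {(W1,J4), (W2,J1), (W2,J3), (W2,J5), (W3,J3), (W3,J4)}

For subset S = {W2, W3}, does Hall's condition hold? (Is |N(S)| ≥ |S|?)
Yes: |N(S)| = 4, |S| = 2

Subset S = {W2, W3}
Neighbors N(S) = {J1, J3, J4, J5}

|N(S)| = 4, |S| = 2
Hall's condition: |N(S)| ≥ |S| is satisfied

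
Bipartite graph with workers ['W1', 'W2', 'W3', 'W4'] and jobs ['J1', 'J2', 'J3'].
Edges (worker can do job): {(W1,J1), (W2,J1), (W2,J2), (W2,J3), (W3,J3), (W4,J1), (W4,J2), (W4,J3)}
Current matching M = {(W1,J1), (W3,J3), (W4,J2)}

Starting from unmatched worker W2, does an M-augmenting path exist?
No augmenting path from W2

Alternating search from W2 reaches jobs: {J1, J2, J3}.
Every reachable job is already matched in M, and following those matched edges back to workers exposes no further unvisited jobs.
No M-augmenting path from W2 exists.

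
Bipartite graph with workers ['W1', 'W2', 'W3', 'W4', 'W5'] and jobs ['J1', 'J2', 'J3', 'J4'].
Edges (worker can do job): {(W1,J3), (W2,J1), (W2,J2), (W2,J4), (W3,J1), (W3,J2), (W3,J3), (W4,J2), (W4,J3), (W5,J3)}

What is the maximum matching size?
Maximum matching size = 4

Maximum matching: {(W2,J4), (W3,J1), (W4,J2), (W5,J3)}
Size: 4

This assigns 4 workers to 4 distinct jobs.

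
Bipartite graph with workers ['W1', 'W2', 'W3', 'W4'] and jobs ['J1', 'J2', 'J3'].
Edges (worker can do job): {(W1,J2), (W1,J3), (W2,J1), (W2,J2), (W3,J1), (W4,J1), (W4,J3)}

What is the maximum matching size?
Maximum matching size = 3

Maximum matching: {(W1,J3), (W2,J2), (W4,J1)}
Size: 3

This assigns 3 workers to 3 distinct jobs.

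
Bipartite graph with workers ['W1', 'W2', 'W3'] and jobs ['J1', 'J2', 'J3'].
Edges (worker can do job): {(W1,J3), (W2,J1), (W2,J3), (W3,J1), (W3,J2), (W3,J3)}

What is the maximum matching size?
Maximum matching size = 3

Maximum matching: {(W1,J3), (W2,J1), (W3,J2)}
Size: 3

This assigns 3 workers to 3 distinct jobs.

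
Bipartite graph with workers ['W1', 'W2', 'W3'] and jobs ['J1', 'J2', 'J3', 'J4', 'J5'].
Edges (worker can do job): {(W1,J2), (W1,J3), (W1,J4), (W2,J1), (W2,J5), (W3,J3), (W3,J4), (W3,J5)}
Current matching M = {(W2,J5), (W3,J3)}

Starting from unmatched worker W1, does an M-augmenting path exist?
Yes: W1 → J4

An M-augmenting path alternates non-matching / matching edges, starting and ending at unmatched vertices.
Path: W1 → J4
(J4 is unmatched in M, so the path is augmenting.)
Flipping edges along this path would increase |M| from 2 to 3.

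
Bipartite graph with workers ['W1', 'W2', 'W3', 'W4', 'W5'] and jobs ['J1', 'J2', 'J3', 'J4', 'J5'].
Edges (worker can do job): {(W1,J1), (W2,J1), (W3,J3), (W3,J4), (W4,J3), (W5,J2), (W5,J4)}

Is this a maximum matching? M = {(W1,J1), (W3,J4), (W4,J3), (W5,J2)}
Yes, size 4 is maximum

Proposed matching has size 4.
Maximum matching size for this graph: 4.

This is a maximum matching.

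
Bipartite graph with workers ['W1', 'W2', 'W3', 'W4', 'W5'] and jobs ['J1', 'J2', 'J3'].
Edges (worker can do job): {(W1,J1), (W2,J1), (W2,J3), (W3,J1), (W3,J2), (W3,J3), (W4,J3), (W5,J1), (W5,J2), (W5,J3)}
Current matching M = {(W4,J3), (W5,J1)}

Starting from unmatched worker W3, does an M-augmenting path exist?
Yes: W3 → J2

An M-augmenting path alternates non-matching / matching edges, starting and ending at unmatched vertices.
Path: W3 → J2
(J2 is unmatched in M, so the path is augmenting.)
Flipping edges along this path would increase |M| from 2 to 3.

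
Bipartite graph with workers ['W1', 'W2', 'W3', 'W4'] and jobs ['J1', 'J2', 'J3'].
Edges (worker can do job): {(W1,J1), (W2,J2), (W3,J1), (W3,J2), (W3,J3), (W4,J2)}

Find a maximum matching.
Matching: {(W1,J1), (W3,J3), (W4,J2)}

Maximum matching (size 3):
  W1 → J1
  W3 → J3
  W4 → J2

Each worker is assigned to at most one job, and each job to at most one worker.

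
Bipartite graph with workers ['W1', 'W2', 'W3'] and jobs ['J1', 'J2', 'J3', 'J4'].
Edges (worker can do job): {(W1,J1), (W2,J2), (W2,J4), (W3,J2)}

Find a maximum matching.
Matching: {(W1,J1), (W2,J4), (W3,J2)}

Maximum matching (size 3):
  W1 → J1
  W2 → J4
  W3 → J2

Each worker is assigned to at most one job, and each job to at most one worker.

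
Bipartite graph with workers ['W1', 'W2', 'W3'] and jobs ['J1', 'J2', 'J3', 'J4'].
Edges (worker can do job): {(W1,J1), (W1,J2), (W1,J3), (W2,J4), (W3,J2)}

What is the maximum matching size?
Maximum matching size = 3

Maximum matching: {(W1,J1), (W2,J4), (W3,J2)}
Size: 3

This assigns 3 workers to 3 distinct jobs.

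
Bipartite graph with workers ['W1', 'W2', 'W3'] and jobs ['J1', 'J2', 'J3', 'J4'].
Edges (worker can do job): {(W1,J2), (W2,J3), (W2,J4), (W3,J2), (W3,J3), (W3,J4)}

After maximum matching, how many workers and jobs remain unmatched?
Unmatched: 0 workers, 1 jobs

Maximum matching size: 3
Workers: 3 total, 3 matched, 0 unmatched
Jobs: 4 total, 3 matched, 1 unmatched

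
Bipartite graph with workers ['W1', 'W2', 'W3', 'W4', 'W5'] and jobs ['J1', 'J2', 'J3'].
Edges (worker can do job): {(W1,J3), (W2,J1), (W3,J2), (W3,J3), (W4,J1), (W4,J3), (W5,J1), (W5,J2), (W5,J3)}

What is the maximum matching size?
Maximum matching size = 3

Maximum matching: {(W3,J3), (W4,J1), (W5,J2)}
Size: 3

This assigns 3 workers to 3 distinct jobs.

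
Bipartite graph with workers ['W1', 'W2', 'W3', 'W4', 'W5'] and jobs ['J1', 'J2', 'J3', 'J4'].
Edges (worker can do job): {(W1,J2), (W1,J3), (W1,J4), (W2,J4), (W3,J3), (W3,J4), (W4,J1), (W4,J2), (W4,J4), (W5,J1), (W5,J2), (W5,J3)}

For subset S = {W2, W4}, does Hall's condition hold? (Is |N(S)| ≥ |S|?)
Yes: |N(S)| = 3, |S| = 2

Subset S = {W2, W4}
Neighbors N(S) = {J1, J2, J4}

|N(S)| = 3, |S| = 2
Hall's condition: |N(S)| ≥ |S| is satisfied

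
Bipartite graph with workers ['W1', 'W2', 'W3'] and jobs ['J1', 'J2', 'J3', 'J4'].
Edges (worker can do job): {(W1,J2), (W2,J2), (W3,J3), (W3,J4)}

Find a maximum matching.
Matching: {(W1,J2), (W3,J4)}

Maximum matching (size 2):
  W1 → J2
  W3 → J4

Each worker is assigned to at most one job, and each job to at most one worker.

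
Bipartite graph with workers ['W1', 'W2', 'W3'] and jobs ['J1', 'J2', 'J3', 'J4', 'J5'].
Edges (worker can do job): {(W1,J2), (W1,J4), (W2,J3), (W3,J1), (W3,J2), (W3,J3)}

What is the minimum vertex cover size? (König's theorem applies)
Minimum vertex cover size = 3

By König's theorem: in bipartite graphs,
min vertex cover = max matching = 3

Maximum matching has size 3, so minimum vertex cover also has size 3.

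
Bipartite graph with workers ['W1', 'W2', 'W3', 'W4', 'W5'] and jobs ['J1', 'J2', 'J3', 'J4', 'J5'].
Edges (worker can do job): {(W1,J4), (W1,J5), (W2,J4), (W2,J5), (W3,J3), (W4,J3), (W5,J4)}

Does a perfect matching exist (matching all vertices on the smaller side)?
No, maximum matching has size 3 < 5

Maximum matching has size 3, need 5 for perfect matching.
Unmatched workers: ['W4', 'W2']
Unmatched jobs: ['J2', 'J1']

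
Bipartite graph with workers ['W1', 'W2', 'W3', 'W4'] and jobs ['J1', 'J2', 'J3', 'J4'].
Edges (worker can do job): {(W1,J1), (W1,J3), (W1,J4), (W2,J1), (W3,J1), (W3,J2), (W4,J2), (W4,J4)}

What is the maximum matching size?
Maximum matching size = 4

Maximum matching: {(W1,J3), (W2,J1), (W3,J2), (W4,J4)}
Size: 4

This assigns 4 workers to 4 distinct jobs.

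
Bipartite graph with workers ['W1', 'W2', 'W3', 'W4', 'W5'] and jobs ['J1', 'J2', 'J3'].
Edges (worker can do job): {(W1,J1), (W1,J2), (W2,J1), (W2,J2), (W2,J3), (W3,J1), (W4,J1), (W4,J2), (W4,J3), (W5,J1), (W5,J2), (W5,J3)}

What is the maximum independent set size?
Maximum independent set = 5

By König's theorem:
- Min vertex cover = Max matching = 3
- Max independent set = Total vertices - Min vertex cover
- Max independent set = 8 - 3 = 5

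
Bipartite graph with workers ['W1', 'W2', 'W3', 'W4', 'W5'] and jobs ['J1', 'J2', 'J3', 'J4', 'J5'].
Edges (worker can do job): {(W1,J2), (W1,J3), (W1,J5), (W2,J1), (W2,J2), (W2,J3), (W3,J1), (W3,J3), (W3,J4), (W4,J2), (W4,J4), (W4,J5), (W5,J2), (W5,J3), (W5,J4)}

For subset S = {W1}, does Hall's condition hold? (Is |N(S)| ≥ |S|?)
Yes: |N(S)| = 3, |S| = 1

Subset S = {W1}
Neighbors N(S) = {J2, J3, J5}

|N(S)| = 3, |S| = 1
Hall's condition: |N(S)| ≥ |S| is satisfied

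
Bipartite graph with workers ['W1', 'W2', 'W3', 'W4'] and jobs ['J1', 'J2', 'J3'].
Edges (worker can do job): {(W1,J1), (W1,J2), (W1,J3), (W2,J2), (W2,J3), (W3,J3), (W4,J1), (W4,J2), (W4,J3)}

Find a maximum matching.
Matching: {(W1,J2), (W3,J3), (W4,J1)}

Maximum matching (size 3):
  W1 → J2
  W3 → J3
  W4 → J1

Each worker is assigned to at most one job, and each job to at most one worker.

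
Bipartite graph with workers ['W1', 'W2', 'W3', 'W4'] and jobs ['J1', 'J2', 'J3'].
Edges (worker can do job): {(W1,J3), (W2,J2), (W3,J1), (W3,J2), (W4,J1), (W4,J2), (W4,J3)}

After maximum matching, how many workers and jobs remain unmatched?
Unmatched: 1 workers, 0 jobs

Maximum matching size: 3
Workers: 4 total, 3 matched, 1 unmatched
Jobs: 3 total, 3 matched, 0 unmatched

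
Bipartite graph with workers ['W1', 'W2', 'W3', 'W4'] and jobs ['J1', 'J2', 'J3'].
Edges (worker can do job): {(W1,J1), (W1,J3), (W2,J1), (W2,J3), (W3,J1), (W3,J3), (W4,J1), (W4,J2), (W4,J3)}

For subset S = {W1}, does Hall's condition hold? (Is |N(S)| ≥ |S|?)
Yes: |N(S)| = 2, |S| = 1

Subset S = {W1}
Neighbors N(S) = {J1, J3}

|N(S)| = 2, |S| = 1
Hall's condition: |N(S)| ≥ |S| is satisfied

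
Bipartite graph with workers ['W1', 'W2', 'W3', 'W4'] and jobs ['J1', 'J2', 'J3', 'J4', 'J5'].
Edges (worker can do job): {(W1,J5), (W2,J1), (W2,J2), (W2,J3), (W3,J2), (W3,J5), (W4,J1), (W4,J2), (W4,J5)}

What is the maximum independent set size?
Maximum independent set = 5

By König's theorem:
- Min vertex cover = Max matching = 4
- Max independent set = Total vertices - Min vertex cover
- Max independent set = 9 - 4 = 5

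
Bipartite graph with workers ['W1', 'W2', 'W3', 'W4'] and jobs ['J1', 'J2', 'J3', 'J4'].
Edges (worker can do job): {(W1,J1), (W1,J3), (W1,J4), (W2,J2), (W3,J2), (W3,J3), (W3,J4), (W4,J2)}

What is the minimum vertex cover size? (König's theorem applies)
Minimum vertex cover size = 3

By König's theorem: in bipartite graphs,
min vertex cover = max matching = 3

Maximum matching has size 3, so minimum vertex cover also has size 3.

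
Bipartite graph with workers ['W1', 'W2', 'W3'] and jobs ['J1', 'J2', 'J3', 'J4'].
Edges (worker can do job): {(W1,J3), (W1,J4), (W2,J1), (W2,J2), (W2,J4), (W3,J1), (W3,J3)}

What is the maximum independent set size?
Maximum independent set = 4

By König's theorem:
- Min vertex cover = Max matching = 3
- Max independent set = Total vertices - Min vertex cover
- Max independent set = 7 - 3 = 4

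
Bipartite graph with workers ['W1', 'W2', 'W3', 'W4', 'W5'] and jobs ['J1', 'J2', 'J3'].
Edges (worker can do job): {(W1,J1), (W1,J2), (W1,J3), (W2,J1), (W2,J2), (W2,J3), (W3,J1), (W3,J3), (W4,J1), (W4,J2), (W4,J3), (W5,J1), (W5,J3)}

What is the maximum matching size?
Maximum matching size = 3

Maximum matching: {(W3,J1), (W4,J2), (W5,J3)}
Size: 3

This assigns 3 workers to 3 distinct jobs.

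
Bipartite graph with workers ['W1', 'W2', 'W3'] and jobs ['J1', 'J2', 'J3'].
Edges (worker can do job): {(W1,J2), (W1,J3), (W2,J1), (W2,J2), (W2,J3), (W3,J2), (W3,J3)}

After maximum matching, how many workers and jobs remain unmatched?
Unmatched: 0 workers, 0 jobs

Maximum matching size: 3
Workers: 3 total, 3 matched, 0 unmatched
Jobs: 3 total, 3 matched, 0 unmatched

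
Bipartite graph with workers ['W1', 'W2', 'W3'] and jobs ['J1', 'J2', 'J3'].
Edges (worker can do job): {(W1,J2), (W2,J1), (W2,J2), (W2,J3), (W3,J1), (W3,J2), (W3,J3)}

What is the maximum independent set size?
Maximum independent set = 3

By König's theorem:
- Min vertex cover = Max matching = 3
- Max independent set = Total vertices - Min vertex cover
- Max independent set = 6 - 3 = 3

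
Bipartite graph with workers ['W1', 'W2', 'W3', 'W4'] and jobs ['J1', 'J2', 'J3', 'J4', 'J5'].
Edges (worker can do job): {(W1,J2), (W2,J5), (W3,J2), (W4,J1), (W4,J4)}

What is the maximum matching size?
Maximum matching size = 3

Maximum matching: {(W2,J5), (W3,J2), (W4,J4)}
Size: 3

This assigns 3 workers to 3 distinct jobs.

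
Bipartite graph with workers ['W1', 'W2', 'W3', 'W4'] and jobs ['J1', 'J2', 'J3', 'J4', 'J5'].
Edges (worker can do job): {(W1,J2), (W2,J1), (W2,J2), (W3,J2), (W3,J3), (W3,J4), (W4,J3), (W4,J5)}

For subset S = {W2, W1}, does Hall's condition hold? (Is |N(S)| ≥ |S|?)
Yes: |N(S)| = 2, |S| = 2

Subset S = {W2, W1}
Neighbors N(S) = {J1, J2}

|N(S)| = 2, |S| = 2
Hall's condition: |N(S)| ≥ |S| is satisfied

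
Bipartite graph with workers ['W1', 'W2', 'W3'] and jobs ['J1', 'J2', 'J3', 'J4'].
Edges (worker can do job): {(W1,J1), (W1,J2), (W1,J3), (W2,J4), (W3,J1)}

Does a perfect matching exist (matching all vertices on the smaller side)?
Yes, perfect matching exists (size 3)

Perfect matching: {(W1,J3), (W2,J4), (W3,J1)}
All 3 vertices on the smaller side are matched.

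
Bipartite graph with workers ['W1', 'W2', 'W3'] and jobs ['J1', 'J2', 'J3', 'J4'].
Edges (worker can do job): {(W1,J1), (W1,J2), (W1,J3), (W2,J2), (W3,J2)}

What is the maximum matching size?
Maximum matching size = 2

Maximum matching: {(W1,J1), (W3,J2)}
Size: 2

This assigns 2 workers to 2 distinct jobs.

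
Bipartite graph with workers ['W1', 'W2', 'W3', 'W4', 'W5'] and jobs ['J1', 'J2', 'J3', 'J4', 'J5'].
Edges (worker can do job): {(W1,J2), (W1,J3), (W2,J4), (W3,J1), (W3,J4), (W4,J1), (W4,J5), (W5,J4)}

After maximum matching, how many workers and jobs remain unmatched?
Unmatched: 1 workers, 1 jobs

Maximum matching size: 4
Workers: 5 total, 4 matched, 1 unmatched
Jobs: 5 total, 4 matched, 1 unmatched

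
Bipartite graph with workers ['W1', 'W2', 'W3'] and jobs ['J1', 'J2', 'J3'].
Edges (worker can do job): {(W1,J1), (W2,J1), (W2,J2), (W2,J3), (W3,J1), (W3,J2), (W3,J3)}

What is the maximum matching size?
Maximum matching size = 3

Maximum matching: {(W1,J1), (W2,J2), (W3,J3)}
Size: 3

This assigns 3 workers to 3 distinct jobs.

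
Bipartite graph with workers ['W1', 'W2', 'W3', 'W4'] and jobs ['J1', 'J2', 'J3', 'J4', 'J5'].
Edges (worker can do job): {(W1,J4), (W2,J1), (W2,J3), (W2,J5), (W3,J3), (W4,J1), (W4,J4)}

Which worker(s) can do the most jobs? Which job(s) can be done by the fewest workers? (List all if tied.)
Most versatile: W2 (3 jobs); Least covered: J2 (0 workers)

Worker degrees (jobs they can do): W1:1, W2:3, W3:1, W4:2
Job degrees (workers who can do it): J1:2, J2:0, J3:2, J4:2, J5:1

Maximum worker degree is 3, achieved by: W2
Minimum job degree is 0, achieved by: J2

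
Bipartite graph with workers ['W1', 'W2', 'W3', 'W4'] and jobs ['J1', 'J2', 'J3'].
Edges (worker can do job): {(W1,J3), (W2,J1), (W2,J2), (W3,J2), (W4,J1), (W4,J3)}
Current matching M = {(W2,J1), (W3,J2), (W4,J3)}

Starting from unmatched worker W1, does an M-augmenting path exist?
No augmenting path from W1

Alternating search from W1 reaches jobs: {J1, J2, J3}.
Every reachable job is already matched in M, and following those matched edges back to workers exposes no further unvisited jobs.
No M-augmenting path from W1 exists.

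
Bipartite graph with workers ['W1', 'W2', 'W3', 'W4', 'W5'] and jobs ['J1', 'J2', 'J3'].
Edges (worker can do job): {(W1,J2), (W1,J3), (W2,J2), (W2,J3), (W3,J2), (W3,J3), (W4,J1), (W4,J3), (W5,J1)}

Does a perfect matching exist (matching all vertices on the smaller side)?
Yes, perfect matching exists (size 3)

Perfect matching: {(W1,J2), (W3,J3), (W5,J1)}
All 3 vertices on the smaller side are matched.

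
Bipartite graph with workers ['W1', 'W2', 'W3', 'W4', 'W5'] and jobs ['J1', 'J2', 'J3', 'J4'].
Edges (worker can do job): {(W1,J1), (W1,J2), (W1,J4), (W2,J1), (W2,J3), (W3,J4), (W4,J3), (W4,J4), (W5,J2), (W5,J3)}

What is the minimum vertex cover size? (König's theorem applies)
Minimum vertex cover size = 4

By König's theorem: in bipartite graphs,
min vertex cover = max matching = 4

Maximum matching has size 4, so minimum vertex cover also has size 4.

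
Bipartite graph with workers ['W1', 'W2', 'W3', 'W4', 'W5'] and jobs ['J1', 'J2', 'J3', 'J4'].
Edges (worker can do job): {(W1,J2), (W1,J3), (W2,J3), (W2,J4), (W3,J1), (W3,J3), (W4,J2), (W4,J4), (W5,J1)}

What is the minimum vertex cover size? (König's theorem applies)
Minimum vertex cover size = 4

By König's theorem: in bipartite graphs,
min vertex cover = max matching = 4

Maximum matching has size 4, so minimum vertex cover also has size 4.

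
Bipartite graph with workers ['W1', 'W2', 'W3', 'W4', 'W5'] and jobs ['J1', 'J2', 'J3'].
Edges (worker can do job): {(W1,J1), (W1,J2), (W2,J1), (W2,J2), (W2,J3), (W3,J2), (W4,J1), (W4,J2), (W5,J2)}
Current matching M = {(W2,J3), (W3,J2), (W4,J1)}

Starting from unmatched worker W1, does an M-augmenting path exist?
No augmenting path from W1

Alternating search from W1 reaches jobs: {J1, J2}.
Every reachable job is already matched in M, and following those matched edges back to workers exposes no further unvisited jobs.
No M-augmenting path from W1 exists.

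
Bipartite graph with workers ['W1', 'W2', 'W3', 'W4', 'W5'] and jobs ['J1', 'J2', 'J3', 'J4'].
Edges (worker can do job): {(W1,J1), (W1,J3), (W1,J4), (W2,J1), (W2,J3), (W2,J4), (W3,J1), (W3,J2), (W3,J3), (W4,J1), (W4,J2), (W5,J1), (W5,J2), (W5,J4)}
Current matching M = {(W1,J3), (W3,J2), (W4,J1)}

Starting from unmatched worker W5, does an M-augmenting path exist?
Yes: W5 → J2 → W3 → J3 → W1 → J4

An M-augmenting path alternates non-matching / matching edges, starting and ending at unmatched vertices.
Path: W5 → J2 → W3 → J3 → W1 → J4
(J4 is unmatched in M, so the path is augmenting.)
Flipping edges along this path would increase |M| from 3 to 4.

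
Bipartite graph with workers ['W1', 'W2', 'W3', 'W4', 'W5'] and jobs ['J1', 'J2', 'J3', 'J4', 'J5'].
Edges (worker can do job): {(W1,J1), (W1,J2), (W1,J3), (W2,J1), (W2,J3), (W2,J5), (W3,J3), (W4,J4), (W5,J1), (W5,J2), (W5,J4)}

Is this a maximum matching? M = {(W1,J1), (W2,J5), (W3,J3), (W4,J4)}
No, size 4 is not maximum

Proposed matching has size 4.
Maximum matching size for this graph: 5.

This is NOT maximum - can be improved to size 5.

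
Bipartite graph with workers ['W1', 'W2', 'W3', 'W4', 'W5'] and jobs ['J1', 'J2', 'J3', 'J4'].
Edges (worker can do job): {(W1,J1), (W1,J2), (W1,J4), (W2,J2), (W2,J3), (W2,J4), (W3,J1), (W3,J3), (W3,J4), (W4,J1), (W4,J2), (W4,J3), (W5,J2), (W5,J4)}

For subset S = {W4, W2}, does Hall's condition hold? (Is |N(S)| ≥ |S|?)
Yes: |N(S)| = 4, |S| = 2

Subset S = {W4, W2}
Neighbors N(S) = {J1, J2, J3, J4}

|N(S)| = 4, |S| = 2
Hall's condition: |N(S)| ≥ |S| is satisfied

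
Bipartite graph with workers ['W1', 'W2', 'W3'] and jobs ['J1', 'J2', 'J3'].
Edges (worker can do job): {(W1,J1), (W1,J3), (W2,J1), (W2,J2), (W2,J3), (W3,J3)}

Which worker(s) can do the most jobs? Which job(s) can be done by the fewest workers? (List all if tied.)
Most versatile: W2 (3 jobs); Least covered: J2 (1 workers)

Worker degrees (jobs they can do): W1:2, W2:3, W3:1
Job degrees (workers who can do it): J1:2, J2:1, J3:3

Maximum worker degree is 3, achieved by: W2
Minimum job degree is 1, achieved by: J2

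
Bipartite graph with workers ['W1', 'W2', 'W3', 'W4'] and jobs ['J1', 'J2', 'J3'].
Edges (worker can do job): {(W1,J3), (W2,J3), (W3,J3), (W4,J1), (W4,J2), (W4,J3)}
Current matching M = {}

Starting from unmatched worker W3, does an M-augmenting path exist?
Yes: W3 → J3

An M-augmenting path alternates non-matching / matching edges, starting and ending at unmatched vertices.
Path: W3 → J3
(J3 is unmatched in M, so the path is augmenting.)
Flipping edges along this path would increase |M| from 0 to 1.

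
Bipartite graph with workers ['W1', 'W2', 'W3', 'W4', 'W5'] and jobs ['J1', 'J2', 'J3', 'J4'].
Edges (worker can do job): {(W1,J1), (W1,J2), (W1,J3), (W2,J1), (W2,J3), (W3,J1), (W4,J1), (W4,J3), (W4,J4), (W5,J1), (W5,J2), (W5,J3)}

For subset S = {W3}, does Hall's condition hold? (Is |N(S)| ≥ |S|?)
Yes: |N(S)| = 1, |S| = 1

Subset S = {W3}
Neighbors N(S) = {J1}

|N(S)| = 1, |S| = 1
Hall's condition: |N(S)| ≥ |S| is satisfied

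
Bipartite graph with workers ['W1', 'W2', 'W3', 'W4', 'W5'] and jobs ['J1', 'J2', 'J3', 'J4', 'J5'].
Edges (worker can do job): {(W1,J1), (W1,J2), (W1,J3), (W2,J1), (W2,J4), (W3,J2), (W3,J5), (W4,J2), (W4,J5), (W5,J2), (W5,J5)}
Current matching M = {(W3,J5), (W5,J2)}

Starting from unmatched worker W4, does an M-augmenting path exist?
No augmenting path from W4

Alternating search from W4 reaches jobs: {J2, J5}.
Every reachable job is already matched in M, and following those matched edges back to workers exposes no further unvisited jobs.
No M-augmenting path from W4 exists.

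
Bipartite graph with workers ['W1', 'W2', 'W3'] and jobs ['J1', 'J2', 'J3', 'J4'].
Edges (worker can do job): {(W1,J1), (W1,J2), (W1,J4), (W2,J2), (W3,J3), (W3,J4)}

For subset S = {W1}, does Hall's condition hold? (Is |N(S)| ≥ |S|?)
Yes: |N(S)| = 3, |S| = 1

Subset S = {W1}
Neighbors N(S) = {J1, J2, J4}

|N(S)| = 3, |S| = 1
Hall's condition: |N(S)| ≥ |S| is satisfied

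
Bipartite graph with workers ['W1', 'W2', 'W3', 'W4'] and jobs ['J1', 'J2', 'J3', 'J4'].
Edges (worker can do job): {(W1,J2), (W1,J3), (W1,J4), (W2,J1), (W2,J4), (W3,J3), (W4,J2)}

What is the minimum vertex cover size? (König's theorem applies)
Minimum vertex cover size = 4

By König's theorem: in bipartite graphs,
min vertex cover = max matching = 4

Maximum matching has size 4, so minimum vertex cover also has size 4.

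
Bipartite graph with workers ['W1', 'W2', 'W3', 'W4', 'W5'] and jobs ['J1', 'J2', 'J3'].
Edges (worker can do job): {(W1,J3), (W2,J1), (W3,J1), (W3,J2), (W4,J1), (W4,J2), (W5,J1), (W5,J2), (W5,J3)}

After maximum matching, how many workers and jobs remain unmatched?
Unmatched: 2 workers, 0 jobs

Maximum matching size: 3
Workers: 5 total, 3 matched, 2 unmatched
Jobs: 3 total, 3 matched, 0 unmatched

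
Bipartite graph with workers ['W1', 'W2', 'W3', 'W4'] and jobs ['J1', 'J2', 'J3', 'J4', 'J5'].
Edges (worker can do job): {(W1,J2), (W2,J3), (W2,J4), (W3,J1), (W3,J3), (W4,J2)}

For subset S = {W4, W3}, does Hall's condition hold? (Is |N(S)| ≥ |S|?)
Yes: |N(S)| = 3, |S| = 2

Subset S = {W4, W3}
Neighbors N(S) = {J1, J2, J3}

|N(S)| = 3, |S| = 2
Hall's condition: |N(S)| ≥ |S| is satisfied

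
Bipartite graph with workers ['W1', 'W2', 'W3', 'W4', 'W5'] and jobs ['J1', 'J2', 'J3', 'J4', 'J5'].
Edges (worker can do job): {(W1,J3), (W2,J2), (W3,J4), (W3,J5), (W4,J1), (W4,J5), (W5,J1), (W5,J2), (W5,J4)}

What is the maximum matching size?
Maximum matching size = 5

Maximum matching: {(W1,J3), (W2,J2), (W3,J5), (W4,J1), (W5,J4)}
Size: 5

This assigns 5 workers to 5 distinct jobs.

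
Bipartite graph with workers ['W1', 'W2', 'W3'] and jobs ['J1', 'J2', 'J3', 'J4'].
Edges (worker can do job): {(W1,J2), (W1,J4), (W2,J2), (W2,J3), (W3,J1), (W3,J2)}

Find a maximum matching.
Matching: {(W1,J4), (W2,J2), (W3,J1)}

Maximum matching (size 3):
  W1 → J4
  W2 → J2
  W3 → J1

Each worker is assigned to at most one job, and each job to at most one worker.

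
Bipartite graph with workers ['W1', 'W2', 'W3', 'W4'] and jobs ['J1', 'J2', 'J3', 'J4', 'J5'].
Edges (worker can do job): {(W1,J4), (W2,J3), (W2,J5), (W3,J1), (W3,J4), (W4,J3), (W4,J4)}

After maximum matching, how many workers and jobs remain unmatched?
Unmatched: 0 workers, 1 jobs

Maximum matching size: 4
Workers: 4 total, 4 matched, 0 unmatched
Jobs: 5 total, 4 matched, 1 unmatched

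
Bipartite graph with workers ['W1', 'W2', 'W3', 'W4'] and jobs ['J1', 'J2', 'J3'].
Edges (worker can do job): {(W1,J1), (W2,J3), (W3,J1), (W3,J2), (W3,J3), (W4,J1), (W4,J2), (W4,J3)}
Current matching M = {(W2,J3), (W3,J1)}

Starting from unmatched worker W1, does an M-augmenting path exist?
Yes: W1 → J1 → W3 → J2

An M-augmenting path alternates non-matching / matching edges, starting and ending at unmatched vertices.
Path: W1 → J1 → W3 → J2
(J2 is unmatched in M, so the path is augmenting.)
Flipping edges along this path would increase |M| from 2 to 3.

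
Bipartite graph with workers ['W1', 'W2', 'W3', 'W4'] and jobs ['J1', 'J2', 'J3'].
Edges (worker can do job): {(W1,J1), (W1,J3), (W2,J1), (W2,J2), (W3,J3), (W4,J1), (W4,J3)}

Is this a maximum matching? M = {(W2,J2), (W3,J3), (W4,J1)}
Yes, size 3 is maximum

Proposed matching has size 3.
Maximum matching size for this graph: 3.

This is a maximum matching.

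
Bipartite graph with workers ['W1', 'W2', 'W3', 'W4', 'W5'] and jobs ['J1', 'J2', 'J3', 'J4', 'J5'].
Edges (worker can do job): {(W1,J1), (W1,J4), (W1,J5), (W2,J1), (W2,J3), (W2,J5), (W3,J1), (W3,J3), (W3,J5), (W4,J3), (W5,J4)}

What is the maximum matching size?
Maximum matching size = 4

Maximum matching: {(W1,J5), (W3,J1), (W4,J3), (W5,J4)}
Size: 4

This assigns 4 workers to 4 distinct jobs.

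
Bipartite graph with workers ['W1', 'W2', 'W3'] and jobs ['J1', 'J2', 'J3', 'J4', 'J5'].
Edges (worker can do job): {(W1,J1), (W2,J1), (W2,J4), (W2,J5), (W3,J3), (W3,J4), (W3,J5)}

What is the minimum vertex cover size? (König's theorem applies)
Minimum vertex cover size = 3

By König's theorem: in bipartite graphs,
min vertex cover = max matching = 3

Maximum matching has size 3, so minimum vertex cover also has size 3.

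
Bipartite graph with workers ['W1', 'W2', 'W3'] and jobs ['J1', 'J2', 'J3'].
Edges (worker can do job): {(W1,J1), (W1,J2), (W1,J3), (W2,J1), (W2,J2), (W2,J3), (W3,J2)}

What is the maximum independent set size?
Maximum independent set = 3

By König's theorem:
- Min vertex cover = Max matching = 3
- Max independent set = Total vertices - Min vertex cover
- Max independent set = 6 - 3 = 3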